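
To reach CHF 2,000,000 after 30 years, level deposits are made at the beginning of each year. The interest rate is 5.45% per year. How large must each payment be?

CHF 26,412.31

Level annuity due; solve FV = PMT × [((1+r)^n − 1)/r] × (1+r) for PMT.
Periodic rate r = 0.0545 per year.
With n = 30: PMT = 2,000,000 / ([((1+r)^n − 1)/r] × (1+r)) = CHF 26,412.31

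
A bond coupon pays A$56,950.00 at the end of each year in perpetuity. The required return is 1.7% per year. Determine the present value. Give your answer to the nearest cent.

Periodic rate r = 0.017 per year.
Level perpetuity: PV = PMT / r = 56,950 / (0.017) = A$3,350,000.00.

A$3,350,000.00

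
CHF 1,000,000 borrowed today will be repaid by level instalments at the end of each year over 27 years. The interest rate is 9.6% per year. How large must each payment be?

Level ordinary annuity; solve PV = PMT × [(1 − (1+r)^−n)/r] for PMT.
Periodic rate r = 0.096 per year.
With n = 27: PMT = 1,000,000 / ([(1 − (1+r)^−n)/r]) = CHF 104,822.01

CHF 104,822.01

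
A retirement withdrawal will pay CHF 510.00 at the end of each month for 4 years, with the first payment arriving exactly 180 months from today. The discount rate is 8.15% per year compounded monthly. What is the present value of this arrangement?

CHF 6,201.66

Ordinary annuity of 48 payments, first payment at period 180.
Periodic rate r = 0.0815/12 per month; n is counted in months.
The ordinary-annuity PV formula values the stream one period before the first payment (period 179); discount that back 179 periods:
PV₀ = 510 × [1 − (1+r)^−48] / r × (1+r)^−179 = CHF 6,201.66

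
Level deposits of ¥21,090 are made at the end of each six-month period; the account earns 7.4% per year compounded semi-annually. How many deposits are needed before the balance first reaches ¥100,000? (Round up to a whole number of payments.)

Periodic rate r = 0.074/2 per half-year; n is counted in half-years.
Ordinary annuity FV: 100,000 = 21,090 × [((1+r)^n − 1)/r].
(1+r)^n = 1 + 100,000 × r / 21,090, so n = ln(1 + 100,000·r/21,090) / ln(1+r) = 4.45.
Round up to a whole number of payments: n = 5.

5 payments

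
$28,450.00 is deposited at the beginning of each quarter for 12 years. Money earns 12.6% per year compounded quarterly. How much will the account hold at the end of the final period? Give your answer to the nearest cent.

$3,196,607.44

This is an annuity due: 48 deposits of $28,450.00 at the beginning of each quarter.
Periodic rate r = 0.126/4 per quarter; n is counted in quarters.
FV = PMT × [((1+r)^n − 1)/r] × (1+r) = 28,450 × [(1+r)^48 − 1] / r × (1+r) = $3,196,607.44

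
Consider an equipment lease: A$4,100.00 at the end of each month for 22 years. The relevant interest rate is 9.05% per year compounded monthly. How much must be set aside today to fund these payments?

A$468,850.05

This is an ordinary annuity: 264 payments of A$4,100.00 at the end of each month.
Periodic rate r = 0.0905/12 per month; n is counted in months.
PV = PMT × [(1 − (1+r)^−n)/r] = 4,100 × [1 − (1+r)^−264] / r = A$468,850.05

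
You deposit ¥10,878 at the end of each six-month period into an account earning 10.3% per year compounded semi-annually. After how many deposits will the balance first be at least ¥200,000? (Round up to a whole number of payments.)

Periodic rate r = 0.103/2 per half-year; n is counted in half-years.
Ordinary annuity FV: 200,000 = 10,878 × [((1+r)^n − 1)/r].
(1+r)^n = 1 + 200,000 × r / 10,878, so n = ln(1 + 200,000·r/10,878) / ln(1+r) = 13.27.
Round up to a whole number of payments: n = 14.

14 payments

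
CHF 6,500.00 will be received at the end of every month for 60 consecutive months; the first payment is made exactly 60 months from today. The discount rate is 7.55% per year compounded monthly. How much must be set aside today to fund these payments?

Ordinary annuity of 60 payments, first payment at period 60.
Periodic rate r = 0.0755/12 per month; n is counted in months.
The ordinary-annuity PV formula values the stream one period before the first payment (period 59); discount that back 59 periods:
PV₀ = 6,500 × [1 − (1+r)^−60] / r × (1+r)^−59 = CHF 223,787.88

CHF 223,787.88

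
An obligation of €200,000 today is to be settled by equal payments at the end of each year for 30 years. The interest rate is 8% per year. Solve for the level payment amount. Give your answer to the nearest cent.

€17,765.49

Level ordinary annuity; solve PV = PMT × [(1 − (1+r)^−n)/r] for PMT.
Periodic rate r = 0.08 per year.
With n = 30: PMT = 200,000 / ([(1 − (1+r)^−n)/r]) = €17,765.49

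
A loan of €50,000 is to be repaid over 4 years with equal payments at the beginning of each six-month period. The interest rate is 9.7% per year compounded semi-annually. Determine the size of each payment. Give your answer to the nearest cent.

Level annuity due; solve PV = PMT × [(1 − (1+r)^−n)/r] × (1+r) for PMT.
Periodic rate r = 0.097/2 per half-year; n is counted in half-years.
With n = 8: PMT = 50,000 / ([(1 − (1+r)^−n)/r] × (1+r)) = €7,333.57

€7,333.57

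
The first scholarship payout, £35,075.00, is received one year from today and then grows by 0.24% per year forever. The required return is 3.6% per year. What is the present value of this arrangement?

Periodic rate r = 0.036 per year.
Growing perpetuity (Gordon): PV = PMT₁ / (r − g) = 35,075 / (r − 0.0024) = £1,043,898.81.

£1,043,898.81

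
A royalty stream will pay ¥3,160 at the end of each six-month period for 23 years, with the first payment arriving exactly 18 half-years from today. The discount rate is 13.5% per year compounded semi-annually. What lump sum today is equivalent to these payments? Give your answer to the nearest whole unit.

Ordinary annuity of 46 payments, first payment at period 18.
Periodic rate r = 0.135/2 per half-year; n is counted in half-years.
The ordinary-annuity PV formula values the stream one period before the first payment (period 17); discount that back 17 periods:
PV₀ = 3,160 × [1 − (1+r)^−46] / r × (1+r)^−17 = ¥14,657

¥14,657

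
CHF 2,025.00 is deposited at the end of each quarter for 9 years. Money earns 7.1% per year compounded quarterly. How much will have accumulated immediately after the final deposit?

This is an ordinary annuity: 36 deposits of CHF 2,025.00 at the end of each quarter.
Periodic rate r = 0.071/4 per quarter; n is counted in quarters.
FV = PMT × [((1+r)^n − 1)/r] = 2,025 × [(1+r)^36 − 1] / r = CHF 100,850.26

CHF 100,850.26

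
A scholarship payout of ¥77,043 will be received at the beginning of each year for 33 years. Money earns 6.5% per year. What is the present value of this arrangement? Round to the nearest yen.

This is an annuity due: 33 payments of ¥77,043 at the beginning of each year.
Periodic rate r = 0.065 per year.
PV = PMT × [(1 − (1+r)^−n)/r] × (1+r) = 77,043 × [1 − (1+r)^−33] / r × (1+r) = ¥1,104,329

¥1,104,329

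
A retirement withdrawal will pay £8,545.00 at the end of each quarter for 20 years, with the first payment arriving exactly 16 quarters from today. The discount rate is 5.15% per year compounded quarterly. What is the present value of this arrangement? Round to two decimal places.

Ordinary annuity of 80 payments, first payment at period 16.
Periodic rate r = 0.0515/4 per quarter; n is counted in quarters.
The ordinary-annuity PV formula values the stream one period before the first payment (period 15); discount that back 15 periods:
PV₀ = 8,545 × [1 − (1+r)^−80] / r × (1+r)^−15 = £350,945.69

£350,945.69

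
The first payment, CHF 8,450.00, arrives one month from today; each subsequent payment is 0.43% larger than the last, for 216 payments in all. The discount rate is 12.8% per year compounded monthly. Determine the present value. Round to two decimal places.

Periodic rate r = 0.128/12 per month; n is counted in months.
Growing ordinary annuity: PV = PMT₁ × [1 − ((1+g)/(1+r))^n] / (r − g) = 8,450 × [1 − ((1+0.0043)/(1+r))^216] / (r − 0.0043) = CHF 988,274.06.

CHF 988,274.06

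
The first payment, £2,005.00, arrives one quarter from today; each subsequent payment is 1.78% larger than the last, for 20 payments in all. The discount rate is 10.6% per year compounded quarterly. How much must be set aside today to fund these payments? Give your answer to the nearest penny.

Periodic rate r = 0.106/4 per quarter; n is counted in quarters.
Growing ordinary annuity: PV = PMT₁ × [1 − ((1+g)/(1+r))^n] / (r − g) = 2,005 × [1 − ((1+0.0178)/(1+r))^20] / (r − 0.0178) = £36,073.77.

£36,073.77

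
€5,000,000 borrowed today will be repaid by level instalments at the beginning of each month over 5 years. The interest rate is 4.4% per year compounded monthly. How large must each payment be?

€92,648.20

Level annuity due; solve PV = PMT × [(1 − (1+r)^−n)/r] × (1+r) for PMT.
Periodic rate r = 0.044/12 per month; n is counted in months.
With n = 60: PMT = 5,000,000 / ([(1 − (1+r)^−n)/r] × (1+r)) = €92,648.20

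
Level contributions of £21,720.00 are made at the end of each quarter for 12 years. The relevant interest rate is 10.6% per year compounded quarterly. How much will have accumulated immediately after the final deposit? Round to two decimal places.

This is an ordinary annuity: 48 deposits of £21,720.00 at the end of each quarter.
Periodic rate r = 0.106/4 per quarter; n is counted in quarters.
FV = PMT × [((1+r)^n − 1)/r] = 21,720 × [(1+r)^48 − 1] / r = £2,056,740.57

£2,056,740.57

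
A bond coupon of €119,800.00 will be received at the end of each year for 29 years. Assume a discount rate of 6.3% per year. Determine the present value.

€1,578,253.14

This is an ordinary annuity: 29 payments of €119,800.00 at the end of each year.
Periodic rate r = 0.063 per year.
PV = PMT × [(1 − (1+r)^−n)/r] = 119,800 × [1 − (1+r)^−29] / r = €1,578,253.14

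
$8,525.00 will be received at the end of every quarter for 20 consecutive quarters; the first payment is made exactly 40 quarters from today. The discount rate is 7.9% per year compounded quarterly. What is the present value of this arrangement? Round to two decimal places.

$65,169.40

Ordinary annuity of 20 payments, first payment at period 40.
Periodic rate r = 0.079/4 per quarter; n is counted in quarters.
The ordinary-annuity PV formula values the stream one period before the first payment (period 39); discount that back 39 periods:
PV₀ = 8,525 × [1 − (1+r)^−20] / r × (1+r)^−39 = $65,169.40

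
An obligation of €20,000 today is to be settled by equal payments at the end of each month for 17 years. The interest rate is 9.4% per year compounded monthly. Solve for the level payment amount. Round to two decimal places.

Level ordinary annuity; solve PV = PMT × [(1 − (1+r)^−n)/r] for PMT.
Periodic rate r = 0.094/12 per month; n is counted in months.
With n = 204: PMT = 20,000 / ([(1 − (1+r)^−n)/r]) = €196.71

€196.71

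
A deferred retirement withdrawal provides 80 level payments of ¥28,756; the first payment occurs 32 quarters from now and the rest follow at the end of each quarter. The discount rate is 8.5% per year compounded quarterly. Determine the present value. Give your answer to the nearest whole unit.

Ordinary annuity of 80 payments, first payment at period 32.
Periodic rate r = 0.085/4 per quarter; n is counted in quarters.
The ordinary-annuity PV formula values the stream one period before the first payment (period 31); discount that back 31 periods:
PV₀ = 28,756 × [1 − (1+r)^−80] / r × (1+r)^−31 = ¥574,008

¥574,008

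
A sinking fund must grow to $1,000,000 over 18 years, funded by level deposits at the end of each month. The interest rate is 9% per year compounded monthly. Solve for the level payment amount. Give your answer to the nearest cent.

$1,864.45

Level ordinary annuity; solve FV = PMT × [((1+r)^n − 1)/r] for PMT.
Periodic rate r = 0.09/12 per month; n is counted in months.
With n = 216: PMT = 1,000,000 / ([((1+r)^n − 1)/r]) = $1,864.45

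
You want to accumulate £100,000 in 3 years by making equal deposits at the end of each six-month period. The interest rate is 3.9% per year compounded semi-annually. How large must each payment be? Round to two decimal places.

Level ordinary annuity; solve FV = PMT × [((1+r)^n − 1)/r] for PMT.
Periodic rate r = 0.039/2 per half-year; n is counted in half-years.
With n = 6: PMT = 100,000 / ([((1+r)^n − 1)/r]) = £15,872.47

£15,872.47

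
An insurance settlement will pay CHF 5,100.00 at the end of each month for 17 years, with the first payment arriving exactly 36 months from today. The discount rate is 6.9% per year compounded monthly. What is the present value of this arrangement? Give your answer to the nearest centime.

CHF 500,378.54

Ordinary annuity of 204 payments, first payment at period 36.
Periodic rate r = 0.069/12 per month; n is counted in months.
The ordinary-annuity PV formula values the stream one period before the first payment (period 35); discount that back 35 periods:
PV₀ = 5,100 × [1 − (1+r)^−204] / r × (1+r)^−35 = CHF 500,378.54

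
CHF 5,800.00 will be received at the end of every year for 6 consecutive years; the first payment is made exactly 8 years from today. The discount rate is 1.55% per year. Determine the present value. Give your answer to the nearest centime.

CHF 29,620.33

Ordinary annuity of 6 payments, first payment at period 8.
Periodic rate r = 0.0155 per year.
The ordinary-annuity PV formula values the stream one period before the first payment (period 7); discount that back 7 periods:
PV₀ = 5,800 × [1 − (1+r)^−6] / r × (1+r)^−7 = CHF 29,620.33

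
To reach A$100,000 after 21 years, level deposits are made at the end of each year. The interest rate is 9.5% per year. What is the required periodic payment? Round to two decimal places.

Level ordinary annuity; solve FV = PMT × [((1+r)^n − 1)/r] for PMT.
Periodic rate r = 0.095 per year.
With n = 21: PMT = 100,000 / ([((1+r)^n − 1)/r]) = A$1,659.37

A$1,659.37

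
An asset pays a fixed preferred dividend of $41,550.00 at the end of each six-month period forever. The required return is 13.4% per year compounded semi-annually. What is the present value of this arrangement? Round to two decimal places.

$620,149.25

Periodic rate r = 0.134/2 per half-year.
Level perpetuity: PV = PMT / r = 41,550 / (0.134/2) = $620,149.25.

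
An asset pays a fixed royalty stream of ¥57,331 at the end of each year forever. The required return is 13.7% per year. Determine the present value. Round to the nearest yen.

¥418,474

Periodic rate r = 0.137 per year.
Level perpetuity: PV = PMT / r = 57,331 / (0.137) = ¥418,474.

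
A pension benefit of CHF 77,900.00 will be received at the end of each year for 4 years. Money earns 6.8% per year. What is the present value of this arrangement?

CHF 265,059.50

This is an ordinary annuity: 4 payments of CHF 77,900.00 at the end of each year.
Periodic rate r = 0.068 per year.
PV = PMT × [(1 − (1+r)^−n)/r] = 77,900 × [1 − (1+r)^−4] / r = CHF 265,059.50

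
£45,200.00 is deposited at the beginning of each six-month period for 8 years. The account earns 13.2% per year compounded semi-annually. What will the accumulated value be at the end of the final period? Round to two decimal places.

£1,299,815.69

This is an annuity due: 16 deposits of £45,200.00 at the beginning of each six-month period.
Periodic rate r = 0.132/2 per half-year; n is counted in half-years.
FV = PMT × [((1+r)^n − 1)/r] × (1+r) = 45,200 × [(1+r)^16 − 1] / r × (1+r) = £1,299,815.69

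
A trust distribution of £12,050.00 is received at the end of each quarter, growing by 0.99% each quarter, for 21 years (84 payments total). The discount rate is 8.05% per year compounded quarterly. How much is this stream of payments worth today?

Periodic rate r = 0.0805/4 per quarter; n is counted in quarters.
Growing ordinary annuity: PV = PMT₁ × [1 − ((1+g)/(1+r))^n] / (r − g) = 12,050 × [1 − ((1+0.0099)/(1+r))^84] / (r − 0.0099) = £672,866.53.

£672,866.53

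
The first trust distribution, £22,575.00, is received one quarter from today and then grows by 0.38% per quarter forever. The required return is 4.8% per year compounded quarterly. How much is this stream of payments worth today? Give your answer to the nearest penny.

Periodic rate r = 0.048/4 per quarter.
Growing perpetuity (Gordon): PV = PMT₁ / (r − g) = 22,575 / (r − 0.0038) = £2,753,048.78.

£2,753,048.78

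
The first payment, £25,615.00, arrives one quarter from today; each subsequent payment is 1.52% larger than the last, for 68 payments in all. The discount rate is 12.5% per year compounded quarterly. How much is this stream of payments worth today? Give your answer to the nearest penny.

Periodic rate r = 0.125/4 per quarter; n is counted in quarters.
Growing ordinary annuity: PV = PMT₁ × [1 − ((1+g)/(1+r))^n] / (r − g) = 25,615 × [1 − ((1+0.0152)/(1+r))^68] / (r − 0.0152) = £1,046,688.41.

£1,046,688.41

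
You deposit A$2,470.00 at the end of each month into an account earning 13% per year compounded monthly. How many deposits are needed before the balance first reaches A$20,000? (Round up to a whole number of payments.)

Periodic rate r = 0.13/12 per month; n is counted in months.
Ordinary annuity FV: 20,000 = 2,470 × [((1+r)^n − 1)/r].
(1+r)^n = 1 + 20,000 × r / 2,470, so n = ln(1 + 20,000·r/2,470) / ln(1+r) = 7.80.
Round up to a whole number of payments: n = 8.

8 payments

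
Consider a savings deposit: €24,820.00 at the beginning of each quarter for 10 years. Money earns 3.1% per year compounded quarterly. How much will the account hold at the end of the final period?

€1,167,662.86

This is an annuity due: 40 deposits of €24,820.00 at the beginning of each quarter.
Periodic rate r = 0.031/4 per quarter; n is counted in quarters.
FV = PMT × [((1+r)^n − 1)/r] × (1+r) = 24,820 × [(1+r)^40 − 1] / r × (1+r) = €1,167,662.86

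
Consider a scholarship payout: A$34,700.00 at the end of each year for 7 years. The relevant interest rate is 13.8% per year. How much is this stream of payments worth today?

A$149,717.98

This is an ordinary annuity: 7 payments of A$34,700.00 at the end of each year.
Periodic rate r = 0.138 per year.
PV = PMT × [(1 − (1+r)^−n)/r] = 34,700 × [1 − (1+r)^−7] / r = A$149,717.98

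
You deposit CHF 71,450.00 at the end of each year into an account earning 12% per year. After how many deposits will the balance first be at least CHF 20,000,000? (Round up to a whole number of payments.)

32 payments

Periodic rate r = 0.12 per year.
Ordinary annuity FV: 20,000,000 = 71,450 × [((1+r)^n − 1)/r].
(1+r)^n = 1 + 20,000,000 × r / 71,450, so n = ln(1 + 20,000,000·r/71,450) / ln(1+r) = 31.27.
Round up to a whole number of payments: n = 32.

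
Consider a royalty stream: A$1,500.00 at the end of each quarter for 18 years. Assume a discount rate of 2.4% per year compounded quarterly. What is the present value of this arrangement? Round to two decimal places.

A$87,488.01

This is an ordinary annuity: 72 payments of A$1,500.00 at the end of each quarter.
Periodic rate r = 0.024/4 per quarter; n is counted in quarters.
PV = PMT × [(1 − (1+r)^−n)/r] = 1,500 × [1 − (1+r)^−72] / r = A$87,488.01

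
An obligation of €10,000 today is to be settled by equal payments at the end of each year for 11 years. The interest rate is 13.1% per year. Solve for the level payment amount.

€1,765.91

Level ordinary annuity; solve PV = PMT × [(1 − (1+r)^−n)/r] for PMT.
Periodic rate r = 0.131 per year.
With n = 11: PMT = 10,000 / ([(1 − (1+r)^−n)/r]) = €1,765.91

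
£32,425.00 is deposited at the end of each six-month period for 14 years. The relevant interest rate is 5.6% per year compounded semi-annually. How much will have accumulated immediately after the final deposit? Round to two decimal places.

This is an ordinary annuity: 28 deposits of £32,425.00 at the end of each six-month period.
Periodic rate r = 0.056/2 per half-year; n is counted in half-years.
FV = PMT × [((1+r)^n − 1)/r] = 32,425 × [(1+r)^28 − 1] / r = £1,351,128.96

£1,351,128.96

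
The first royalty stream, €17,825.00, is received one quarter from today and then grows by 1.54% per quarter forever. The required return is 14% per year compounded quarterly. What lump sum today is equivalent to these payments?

€909,438.78

Periodic rate r = 0.14/4 per quarter.
Growing perpetuity (Gordon): PV = PMT₁ / (r − g) = 17,825 / (r − 0.0154) = €909,438.78.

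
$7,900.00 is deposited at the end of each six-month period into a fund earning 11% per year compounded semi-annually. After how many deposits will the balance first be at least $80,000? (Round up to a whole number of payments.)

Periodic rate r = 0.11/2 per half-year; n is counted in half-years.
Ordinary annuity FV: 80,000 = 7,900 × [((1+r)^n − 1)/r].
(1+r)^n = 1 + 80,000 × r / 7,900, so n = ln(1 + 80,000·r/7,900) / ln(1+r) = 8.27.
Round up to a whole number of payments: n = 9.

9 payments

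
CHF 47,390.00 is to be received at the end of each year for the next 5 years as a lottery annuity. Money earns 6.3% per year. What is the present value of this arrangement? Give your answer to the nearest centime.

CHF 198,005.23

This is an ordinary annuity: 5 payments of CHF 47,390.00 at the end of each year.
Periodic rate r = 0.063 per year.
PV = PMT × [(1 − (1+r)^−n)/r] = 47,390 × [1 − (1+r)^−5] / r = CHF 198,005.23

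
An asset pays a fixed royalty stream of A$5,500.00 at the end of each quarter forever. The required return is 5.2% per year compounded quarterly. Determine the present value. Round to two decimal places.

A$423,076.92

Periodic rate r = 0.052/4 per quarter.
Level perpetuity: PV = PMT / r = 5,500 / (0.052/4) = A$423,076.92.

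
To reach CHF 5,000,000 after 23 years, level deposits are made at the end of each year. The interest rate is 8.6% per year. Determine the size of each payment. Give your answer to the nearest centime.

Level ordinary annuity; solve FV = PMT × [((1+r)^n − 1)/r] for PMT.
Periodic rate r = 0.086 per year.
With n = 23: PMT = 5,000,000 / ([((1+r)^n − 1)/r]) = CHF 75,845.93

CHF 75,845.93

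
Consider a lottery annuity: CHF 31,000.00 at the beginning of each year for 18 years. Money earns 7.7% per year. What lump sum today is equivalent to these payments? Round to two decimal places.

This is an annuity due: 18 payments of CHF 31,000.00 at the beginning of each year.
Periodic rate r = 0.077 per year.
PV = PMT × [(1 − (1+r)^−n)/r] × (1+r) = 31,000 × [1 − (1+r)^−18] / r × (1+r) = CHF 319,518.85

CHF 319,518.85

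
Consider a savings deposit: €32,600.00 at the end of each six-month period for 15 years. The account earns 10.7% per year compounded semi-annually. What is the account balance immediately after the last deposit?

€2,300,701.29

This is an ordinary annuity: 30 deposits of €32,600.00 at the end of each six-month period.
Periodic rate r = 0.107/2 per half-year; n is counted in half-years.
FV = PMT × [((1+r)^n − 1)/r] = 32,600 × [(1+r)^30 − 1] / r = €2,300,701.29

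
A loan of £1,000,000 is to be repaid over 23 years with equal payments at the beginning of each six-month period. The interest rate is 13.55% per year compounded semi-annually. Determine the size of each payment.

Level annuity due; solve PV = PMT × [(1 − (1+r)^−n)/r] × (1+r) for PMT.
Periodic rate r = 0.1355/2 per half-year; n is counted in half-years.
With n = 46: PMT = 1,000,000 / ([(1 − (1+r)^−n)/r] × (1+r)) = £66,722.10

£66,722.10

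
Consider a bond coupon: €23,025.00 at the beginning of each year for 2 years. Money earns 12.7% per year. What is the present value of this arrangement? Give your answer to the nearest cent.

€43,455.35

This is an annuity due: 2 payments of €23,025.00 at the beginning of each year.
Periodic rate r = 0.127 per year.
PV = PMT × [(1 − (1+r)^−n)/r] × (1+r) = 23,025 × [1 − (1+r)^−2] / r × (1+r) = €43,455.35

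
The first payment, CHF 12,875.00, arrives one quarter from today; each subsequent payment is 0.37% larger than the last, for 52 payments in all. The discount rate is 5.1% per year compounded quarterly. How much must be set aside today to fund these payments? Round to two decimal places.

Periodic rate r = 0.051/4 per quarter; n is counted in quarters.
Growing ordinary annuity: PV = PMT₁ × [1 − ((1+g)/(1+r))^n] / (r − g) = 12,875 × [1 − ((1+0.0037)/(1+r))^52] / (r − 0.0037) = CHF 530,609.29.

CHF 530,609.29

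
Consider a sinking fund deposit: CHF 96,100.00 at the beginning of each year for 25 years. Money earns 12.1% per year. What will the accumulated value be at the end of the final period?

CHF 14,586,583.99

This is an annuity due: 25 deposits of CHF 96,100.00 at the beginning of each year.
Periodic rate r = 0.121 per year.
FV = PMT × [((1+r)^n − 1)/r] × (1+r) = 96,100 × [(1+r)^25 − 1] / r × (1+r) = CHF 14,586,583.99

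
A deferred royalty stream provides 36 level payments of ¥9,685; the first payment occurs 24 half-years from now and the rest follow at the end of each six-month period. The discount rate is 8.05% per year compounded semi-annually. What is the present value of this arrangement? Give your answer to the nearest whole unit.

Ordinary annuity of 36 payments, first payment at period 24.
Periodic rate r = 0.0805/2 per half-year; n is counted in half-years.
The ordinary-annuity PV formula values the stream one period before the first payment (period 23); discount that back 23 periods:
PV₀ = 9,685 × [1 − (1+r)^−36] / r × (1+r)^−23 = ¥73,635

¥73,635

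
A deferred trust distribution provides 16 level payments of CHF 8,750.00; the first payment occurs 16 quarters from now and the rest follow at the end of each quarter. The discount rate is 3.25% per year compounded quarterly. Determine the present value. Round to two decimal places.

Ordinary annuity of 16 payments, first payment at period 16.
Periodic rate r = 0.0325/4 per quarter; n is counted in quarters.
The ordinary-annuity PV formula values the stream one period before the first payment (period 15); discount that back 15 periods:
PV₀ = 8,750 × [1 − (1+r)^−16] / r × (1+r)^−15 = CHF 115,835.62

CHF 115,835.62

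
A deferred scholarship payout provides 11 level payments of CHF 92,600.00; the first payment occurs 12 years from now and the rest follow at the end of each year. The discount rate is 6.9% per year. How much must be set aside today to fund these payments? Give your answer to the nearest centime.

Ordinary annuity of 11 payments, first payment at period 12.
Periodic rate r = 0.069 per year.
The ordinary-annuity PV formula values the stream one period before the first payment (period 11); discount that back 11 periods:
PV₀ = 92,600 × [1 − (1+r)^−11] / r × (1+r)^−11 = CHF 334,970.67

CHF 334,970.67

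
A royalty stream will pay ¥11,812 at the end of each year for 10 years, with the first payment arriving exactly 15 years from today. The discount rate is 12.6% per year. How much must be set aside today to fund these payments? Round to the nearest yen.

Ordinary annuity of 10 payments, first payment at period 15.
Periodic rate r = 0.126 per year.
The ordinary-annuity PV formula values the stream one period before the first payment (period 14); discount that back 14 periods:
PV₀ = 11,812 × [1 − (1+r)^−10] / r × (1+r)^−14 = ¥12,367

¥12,367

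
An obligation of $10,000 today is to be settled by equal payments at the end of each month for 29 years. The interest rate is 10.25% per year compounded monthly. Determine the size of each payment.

$90.09

Level ordinary annuity; solve PV = PMT × [(1 − (1+r)^−n)/r] for PMT.
Periodic rate r = 0.1025/12 per month; n is counted in months.
With n = 348: PMT = 10,000 / ([(1 − (1+r)^−n)/r]) = $90.09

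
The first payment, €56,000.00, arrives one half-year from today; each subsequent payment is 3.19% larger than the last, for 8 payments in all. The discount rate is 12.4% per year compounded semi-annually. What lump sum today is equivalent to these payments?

Periodic rate r = 0.124/2 per half-year; n is counted in half-years.
Growing ordinary annuity: PV = PMT₁ × [1 − ((1+g)/(1+r))^n] / (r − g) = 56,000 × [1 − ((1+0.0319)/(1+r))^8] / (r − 0.0319) = €382,288.60.

€382,288.60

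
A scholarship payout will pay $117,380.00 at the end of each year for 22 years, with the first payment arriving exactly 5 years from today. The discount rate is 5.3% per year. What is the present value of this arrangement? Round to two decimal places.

$1,223,041.09

Ordinary annuity of 22 payments, first payment at period 5.
Periodic rate r = 0.053 per year.
The ordinary-annuity PV formula values the stream one period before the first payment (period 4); discount that back 4 periods:
PV₀ = 117,380 × [1 − (1+r)^−22] / r × (1+r)^−4 = $1,223,041.09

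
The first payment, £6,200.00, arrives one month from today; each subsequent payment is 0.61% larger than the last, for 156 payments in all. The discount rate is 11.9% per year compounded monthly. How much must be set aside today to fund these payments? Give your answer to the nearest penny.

Periodic rate r = 0.119/12 per month; n is counted in months.
Growing ordinary annuity: PV = PMT₁ × [1 − ((1+g)/(1+r))^n] / (r − g) = 6,200 × [1 − ((1+0.0061)/(1+r))^156] / (r − 0.0061) = £724,578.39.

£724,578.39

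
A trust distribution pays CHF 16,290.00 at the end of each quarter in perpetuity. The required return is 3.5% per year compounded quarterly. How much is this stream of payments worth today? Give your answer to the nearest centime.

CHF 1,861,714.29

Periodic rate r = 0.035/4 per quarter.
Level perpetuity: PV = PMT / r = 16,290 / (0.035/4) = CHF 1,861,714.29.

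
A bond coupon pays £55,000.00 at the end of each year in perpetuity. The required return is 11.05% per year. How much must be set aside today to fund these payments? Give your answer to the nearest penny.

Periodic rate r = 0.1105 per year.
Level perpetuity: PV = PMT / r = 55,000 / (0.1105) = £497,737.56.

£497,737.56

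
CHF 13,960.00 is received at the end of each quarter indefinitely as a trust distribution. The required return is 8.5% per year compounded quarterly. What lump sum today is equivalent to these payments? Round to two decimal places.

CHF 656,941.18

Periodic rate r = 0.085/4 per quarter.
Level perpetuity: PV = PMT / r = 13,960 / (0.085/4) = CHF 656,941.18.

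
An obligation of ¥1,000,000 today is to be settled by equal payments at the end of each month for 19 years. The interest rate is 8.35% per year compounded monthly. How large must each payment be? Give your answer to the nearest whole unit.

Level ordinary annuity; solve PV = PMT × [(1 − (1+r)^−n)/r] for PMT.
Periodic rate r = 0.0835/12 per month; n is counted in months.
With n = 228: PMT = 1,000,000 / ([(1 − (1+r)^−n)/r]) = ¥8,761

¥8,761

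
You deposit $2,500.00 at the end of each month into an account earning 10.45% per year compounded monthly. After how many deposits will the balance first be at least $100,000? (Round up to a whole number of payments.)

35 payments

Periodic rate r = 0.1045/12 per month; n is counted in months.
Ordinary annuity FV: 100,000 = 2,500 × [((1+r)^n − 1)/r].
(1+r)^n = 1 + 100,000 × r / 2,500, so n = ln(1 + 100,000·r/2,500) / ln(1+r) = 34.47.
Round up to a whole number of payments: n = 35.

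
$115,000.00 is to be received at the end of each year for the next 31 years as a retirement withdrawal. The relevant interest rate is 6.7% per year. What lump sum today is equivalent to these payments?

$1,486,524.76

This is an ordinary annuity: 31 payments of $115,000.00 at the end of each year.
Periodic rate r = 0.067 per year.
PV = PMT × [(1 − (1+r)^−n)/r] = 115,000 × [1 − (1+r)^−31] / r = $1,486,524.76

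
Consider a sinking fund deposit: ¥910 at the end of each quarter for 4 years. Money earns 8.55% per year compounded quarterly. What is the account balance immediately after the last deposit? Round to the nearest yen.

This is an ordinary annuity: 16 deposits of ¥910 at the end of each quarter.
Periodic rate r = 0.0855/4 per quarter; n is counted in quarters.
FV = PMT × [((1+r)^n − 1)/r] = 910 × [(1+r)^16 − 1] / r = ¥17,144

¥17,144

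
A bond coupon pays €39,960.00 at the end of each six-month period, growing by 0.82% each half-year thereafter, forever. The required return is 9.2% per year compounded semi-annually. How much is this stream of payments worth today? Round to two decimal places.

€1,057,142.86

Periodic rate r = 0.092/2 per half-year.
Growing perpetuity (Gordon): PV = PMT₁ / (r − g) = 39,960 / (r − 0.0082) = €1,057,142.86.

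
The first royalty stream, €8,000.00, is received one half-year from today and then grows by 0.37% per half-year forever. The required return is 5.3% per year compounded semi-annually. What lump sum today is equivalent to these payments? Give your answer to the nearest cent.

€350,877.19

Periodic rate r = 0.053/2 per half-year.
Growing perpetuity (Gordon): PV = PMT₁ / (r − g) = 8,000 / (r − 0.0037) = €350,877.19.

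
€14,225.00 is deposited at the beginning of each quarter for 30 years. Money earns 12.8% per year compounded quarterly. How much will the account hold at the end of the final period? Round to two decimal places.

€19,638,911.81

This is an annuity due: 120 deposits of €14,225.00 at the beginning of each quarter.
Periodic rate r = 0.128/4 per quarter; n is counted in quarters.
FV = PMT × [((1+r)^n − 1)/r] × (1+r) = 14,225 × [(1+r)^120 − 1] / r × (1+r) = €19,638,911.81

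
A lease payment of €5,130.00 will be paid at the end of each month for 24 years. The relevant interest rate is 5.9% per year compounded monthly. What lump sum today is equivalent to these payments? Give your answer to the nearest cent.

€789,296.97

This is an ordinary annuity: 288 payments of €5,130.00 at the end of each month.
Periodic rate r = 0.059/12 per month; n is counted in months.
PV = PMT × [(1 − (1+r)^−n)/r] = 5,130 × [1 − (1+r)^−288] / r = €789,296.97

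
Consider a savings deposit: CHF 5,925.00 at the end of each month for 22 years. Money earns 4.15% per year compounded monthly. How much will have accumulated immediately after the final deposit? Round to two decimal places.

CHF 2,549,089.14

This is an ordinary annuity: 264 deposits of CHF 5,925.00 at the end of each month.
Periodic rate r = 0.0415/12 per month; n is counted in months.
FV = PMT × [((1+r)^n − 1)/r] = 5,925 × [(1+r)^264 − 1] / r = CHF 2,549,089.14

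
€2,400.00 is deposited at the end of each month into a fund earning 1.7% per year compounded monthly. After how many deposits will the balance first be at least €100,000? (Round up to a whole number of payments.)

41 payments

Periodic rate r = 0.017/12 per month; n is counted in months.
Ordinary annuity FV: 100,000 = 2,400 × [((1+r)^n − 1)/r].
(1+r)^n = 1 + 100,000 × r / 2,400, so n = ln(1 + 100,000·r/2,400) / ln(1+r) = 40.51.
Round up to a whole number of payments: n = 41.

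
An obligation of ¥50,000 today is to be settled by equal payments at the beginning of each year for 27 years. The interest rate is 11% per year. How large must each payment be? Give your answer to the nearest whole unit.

¥5,270

Level annuity due; solve PV = PMT × [(1 − (1+r)^−n)/r] × (1+r) for PMT.
Periodic rate r = 0.11 per year.
With n = 27: PMT = 50,000 / ([(1 − (1+r)^−n)/r] × (1+r)) = ¥5,270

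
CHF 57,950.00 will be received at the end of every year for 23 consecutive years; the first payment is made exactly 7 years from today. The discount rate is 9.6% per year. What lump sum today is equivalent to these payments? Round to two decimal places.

CHF 305,978.51

Ordinary annuity of 23 payments, first payment at period 7.
Periodic rate r = 0.096 per year.
The ordinary-annuity PV formula values the stream one period before the first payment (period 6); discount that back 6 periods:
PV₀ = 57,950 × [1 − (1+r)^−23] / r × (1+r)^−6 = CHF 305,978.51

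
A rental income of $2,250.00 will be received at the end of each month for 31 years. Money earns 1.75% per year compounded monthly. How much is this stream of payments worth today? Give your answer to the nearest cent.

This is an ordinary annuity: 372 payments of $2,250.00 at the end of each month.
Periodic rate r = 0.0175/12 per month; n is counted in months.
PV = PMT × [(1 − (1+r)^−n)/r] = 2,250 × [1 − (1+r)^−372] / r = $645,650.28

$645,650.28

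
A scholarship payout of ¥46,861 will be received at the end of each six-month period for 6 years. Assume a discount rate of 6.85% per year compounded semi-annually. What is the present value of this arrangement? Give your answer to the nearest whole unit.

This is an ordinary annuity: 12 payments of ¥46,861 at the end of each six-month period.
Periodic rate r = 0.0685/2 per half-year; n is counted in half-years.
PV = PMT × [(1 − (1+r)^−n)/r] = 46,861 × [1 − (1+r)^−12] / r = ¥454,839

¥454,839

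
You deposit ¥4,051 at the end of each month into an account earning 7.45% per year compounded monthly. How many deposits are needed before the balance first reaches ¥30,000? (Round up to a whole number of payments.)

8 payments

Periodic rate r = 0.0745/12 per month; n is counted in months.
Ordinary annuity FV: 30,000 = 4,051 × [((1+r)^n − 1)/r].
(1+r)^n = 1 + 30,000 × r / 4,051, so n = ln(1 + 30,000·r/4,051) / ln(1+r) = 7.26.
Round up to a whole number of payments: n = 8.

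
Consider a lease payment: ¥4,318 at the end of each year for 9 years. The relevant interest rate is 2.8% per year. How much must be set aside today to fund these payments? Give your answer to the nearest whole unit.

¥33,936

This is an ordinary annuity: 9 payments of ¥4,318 at the end of each year.
Periodic rate r = 0.028 per year.
PV = PMT × [(1 − (1+r)^−n)/r] = 4,318 × [1 − (1+r)^−9] / r = ¥33,936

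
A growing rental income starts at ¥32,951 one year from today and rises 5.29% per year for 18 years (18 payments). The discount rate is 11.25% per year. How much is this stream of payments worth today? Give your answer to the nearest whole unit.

Periodic rate r = 0.1125 per year.
Growing ordinary annuity: PV = PMT₁ × [1 − ((1+g)/(1+r))^n] / (r − g) = 32,951 × [1 − ((1+0.0529)/(1+r))^18] / (r − 0.0529) = ¥347,663.

¥347,663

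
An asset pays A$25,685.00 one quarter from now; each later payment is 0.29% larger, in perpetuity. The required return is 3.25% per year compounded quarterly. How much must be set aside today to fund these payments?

A$4,915,789.47

Periodic rate r = 0.0325/4 per quarter.
Growing perpetuity (Gordon): PV = PMT₁ / (r − g) = 25,685 / (r − 0.0029) = A$4,915,789.47.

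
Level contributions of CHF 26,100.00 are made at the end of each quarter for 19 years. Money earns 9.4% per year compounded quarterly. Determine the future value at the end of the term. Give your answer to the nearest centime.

This is an ordinary annuity: 76 deposits of CHF 26,100.00 at the end of each quarter.
Periodic rate r = 0.094/4 per quarter; n is counted in quarters.
FV = PMT × [((1+r)^n − 1)/r] = 26,100 × [(1+r)^76 − 1] / r = CHF 5,379,426.26

CHF 5,379,426.26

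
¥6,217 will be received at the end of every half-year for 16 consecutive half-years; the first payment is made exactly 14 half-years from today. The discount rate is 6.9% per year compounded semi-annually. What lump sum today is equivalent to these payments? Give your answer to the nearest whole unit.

¥48,561

Ordinary annuity of 16 payments, first payment at period 14.
Periodic rate r = 0.069/2 per half-year; n is counted in half-years.
The ordinary-annuity PV formula values the stream one period before the first payment (period 13); discount that back 13 periods:
PV₀ = 6,217 × [1 − (1+r)^−16] / r × (1+r)^−13 = ¥48,561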